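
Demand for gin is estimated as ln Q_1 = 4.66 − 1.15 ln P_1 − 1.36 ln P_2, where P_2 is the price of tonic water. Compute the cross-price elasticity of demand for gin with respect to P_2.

-1.36

In a log-linear (constant-elasticity) demand function, the coefficient on ln P_2 is the cross-price elasticity.
ε = -1.36. Negative, so gin and tonic water are complements.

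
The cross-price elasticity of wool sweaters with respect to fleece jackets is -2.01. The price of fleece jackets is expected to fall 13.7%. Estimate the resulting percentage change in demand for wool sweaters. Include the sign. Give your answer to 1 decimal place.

27.5%

%ΔQ ≈ ε × %ΔP of fleece jackets = -2.01 × (-13.7%) = 27.5%.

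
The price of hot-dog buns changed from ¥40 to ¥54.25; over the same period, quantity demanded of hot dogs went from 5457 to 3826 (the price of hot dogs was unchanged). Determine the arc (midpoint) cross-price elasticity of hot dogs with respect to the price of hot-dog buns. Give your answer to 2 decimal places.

ΔQ_A = 3826 − 5457 = -1631; ΔP_B = 54.25 − 40 = 14.25.
Midpoints: Q̄_A = 4641.5, P̄_B = 47.12.
ε = (ΔQ_A/Q̄_A)/(ΔP_B/P̄_B) = (-1631/4641.5)/(14.25/47.12) ≈ -1.16.
ε < 0: hot dogs and hot-dog buns are complements.

-1.16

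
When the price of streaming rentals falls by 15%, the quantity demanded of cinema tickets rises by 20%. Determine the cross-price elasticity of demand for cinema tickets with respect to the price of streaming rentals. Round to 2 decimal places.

-1.33

ε = (%ΔQ of cinema tickets) / (%ΔP of streaming rentals) = (20%) / (-15%) ≈ -1.33.
Negative cross-price elasticity: complements.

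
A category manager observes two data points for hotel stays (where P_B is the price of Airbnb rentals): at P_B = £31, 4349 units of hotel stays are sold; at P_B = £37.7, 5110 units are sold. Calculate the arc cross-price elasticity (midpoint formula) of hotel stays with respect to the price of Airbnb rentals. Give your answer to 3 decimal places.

ΔQ_A = 5110 − 4349 = 761; ΔP_B = 37.7 − 31 = 6.7.
Midpoints: Q̄_A = 4729.5, P̄_B = 34.35.
ε = (ΔQ_A/Q̄_A)/(ΔP_B/P̄_B) = (761/4729.5)/(6.7/34.35) ≈ 0.825.

0.825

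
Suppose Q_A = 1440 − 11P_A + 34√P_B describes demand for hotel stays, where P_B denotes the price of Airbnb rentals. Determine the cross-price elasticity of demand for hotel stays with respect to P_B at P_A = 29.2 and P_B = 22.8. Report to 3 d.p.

0.063

At P_A = 29.2 and P_B = 22.8: Q_A = 1281.148.
∂Q_A/∂P_B = 34/(2√P_B) = 34/(2√22.8) = 3.5603.
ε = (∂Q_A/∂P_B)(P_B/Q_A) = 3.5603 × (22.8/1281.148) ≈ 0.063.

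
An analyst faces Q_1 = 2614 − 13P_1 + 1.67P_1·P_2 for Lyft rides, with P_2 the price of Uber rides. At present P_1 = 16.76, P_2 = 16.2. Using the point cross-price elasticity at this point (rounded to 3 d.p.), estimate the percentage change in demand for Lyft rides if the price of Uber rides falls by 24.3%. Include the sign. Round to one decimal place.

-3.9%

At P_1 = 16.76, P_2 = 16.2: Q_1 = 2849.545.
∂Q_1/∂P_2 = 1.67P_1 = 27.9892.
ε = (∂Q_1/∂P_2)(P_2/Q_1) = 27.9892 × 16.2/2849.545 ≈ 0.159.
%ΔQ_1 ≈ ε × %ΔP_2 = 0.159 × (-24.3%) = -3.9%.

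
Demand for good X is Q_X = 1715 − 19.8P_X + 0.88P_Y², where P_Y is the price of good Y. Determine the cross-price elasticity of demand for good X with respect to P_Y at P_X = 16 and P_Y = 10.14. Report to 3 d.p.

At P_X = 16 and P_Y = 10.14: Q_X = 1488.681.
∂Q_X/∂P_Y = 1.76P_Y = 1.76(10.14) = 17.8464.
ε = (∂Q_X/∂P_Y)(P_Y/Q_X) = 17.8464 × (10.14/1488.681) ≈ 0.122.

0.122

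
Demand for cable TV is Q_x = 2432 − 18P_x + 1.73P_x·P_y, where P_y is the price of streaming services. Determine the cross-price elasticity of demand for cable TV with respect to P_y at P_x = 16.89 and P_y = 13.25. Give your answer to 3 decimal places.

At P_x = 16.89 and P_y = 13.25: Q_x = 2515.141.
∂Q_x/∂P_y = 1.73P_x = 1.73(16.89) = 29.2197.
ε = (∂Q_x/∂P_y)(P_y/Q_x) = 29.2197 × (13.25/2515.141) ≈ 0.154.
ε > 0: substitutes.

0.154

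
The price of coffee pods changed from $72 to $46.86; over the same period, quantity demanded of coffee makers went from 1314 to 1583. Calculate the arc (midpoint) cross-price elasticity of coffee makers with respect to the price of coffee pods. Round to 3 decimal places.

-0.439

ΔQ_A = 1583 − 1314 = 269; ΔP_B = 46.86 − 72 = -25.14.
Midpoints: Q̄_A = 1448.5, P̄_B = 59.43.
ε = (ΔQ_A/Q̄_A)/(ΔP_B/P̄_B) = (269/1448.5)/(-25.14/59.43) ≈ -0.439.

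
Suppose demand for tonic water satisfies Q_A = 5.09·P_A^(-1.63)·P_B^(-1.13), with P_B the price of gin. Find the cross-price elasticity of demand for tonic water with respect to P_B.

In a log-linear (constant-elasticity) demand function, the coefficient on the exponent of P_B is the cross-price elasticity.
ε = -1.13. Negative, so tonic water and gin are complements.

-1.13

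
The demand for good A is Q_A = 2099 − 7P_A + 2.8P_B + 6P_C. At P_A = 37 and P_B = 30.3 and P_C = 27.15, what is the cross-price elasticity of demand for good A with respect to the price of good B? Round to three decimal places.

0.041

At P_A = 37 and P_B = 30.3 and P_C = 27.15: Q_A = 2087.74.
∂Q_A/∂P_B = 2.8.
ε = (∂Q_A/∂P_B)(P_B/Q_A) = 2.8 × (30.3/2087.74) ≈ 0.041.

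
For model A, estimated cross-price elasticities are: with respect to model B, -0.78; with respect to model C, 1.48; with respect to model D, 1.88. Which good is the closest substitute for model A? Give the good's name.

Substitutes have ε > 0. Among the positive values, 1.88 (model D) is largest.

model D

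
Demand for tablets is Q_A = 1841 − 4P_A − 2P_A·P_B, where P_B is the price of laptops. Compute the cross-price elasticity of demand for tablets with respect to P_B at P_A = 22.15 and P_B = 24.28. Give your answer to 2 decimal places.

-1.59

At P_A = 22.15 and P_B = 24.28: Q_A = 676.796.
∂Q_A/∂P_B = -2P_A = -2(22.15) = -44.3000.
ε = (∂Q_A/∂P_B)(P_B/Q_A) = -44.3000 × (24.28/676.796) ≈ -1.59.
ε < 0: complements.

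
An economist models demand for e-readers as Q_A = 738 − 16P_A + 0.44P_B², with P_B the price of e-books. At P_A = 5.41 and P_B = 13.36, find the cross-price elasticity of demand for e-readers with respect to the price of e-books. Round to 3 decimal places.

At P_A = 5.41 and P_B = 13.36: Q_A = 729.975.
∂Q_A/∂P_B = 0.88P_B = 0.88(13.36) = 11.7568.
ε = (∂Q_A/∂P_B)(P_B/Q_A) = 11.7568 × (13.36/729.975) ≈ 0.215.

0.215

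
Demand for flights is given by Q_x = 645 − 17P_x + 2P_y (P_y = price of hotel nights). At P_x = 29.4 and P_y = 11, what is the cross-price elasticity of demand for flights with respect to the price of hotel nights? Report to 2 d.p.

At P_x = 29.4 and P_y = 11: Q_x = 167.2.
∂Q_x/∂P_y = 2.
ε = (∂Q_x/∂P_y)(P_y/Q_x) = 2 × (11/167.2) ≈ 0.13.
Since ε > 0, flights and hotel nights are substitutes.

0.13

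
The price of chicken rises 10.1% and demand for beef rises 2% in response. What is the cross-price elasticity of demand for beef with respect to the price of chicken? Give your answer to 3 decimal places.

0.198

ε = (%ΔQ of beef) / (%ΔP of chicken) = (2%) / (10.1%) ≈ 0.198.
Positive cross-price elasticity: substitutes.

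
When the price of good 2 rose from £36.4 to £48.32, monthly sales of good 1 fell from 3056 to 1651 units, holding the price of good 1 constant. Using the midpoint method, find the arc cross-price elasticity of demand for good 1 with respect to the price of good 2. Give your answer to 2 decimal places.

ΔQ_1 = 1651 − 3056 = -1405; ΔP_2 = 48.32 − 36.4 = 11.92.
Midpoints: Q̄_1 = 2353.5, P̄_2 = 42.36.
ε = (ΔQ_1/Q̄_1)/(ΔP_2/P̄_2) = (-1405/2353.5)/(11.92/42.36) ≈ -2.12.
ε < 0: good 1 and good 2 are complements.

-2.12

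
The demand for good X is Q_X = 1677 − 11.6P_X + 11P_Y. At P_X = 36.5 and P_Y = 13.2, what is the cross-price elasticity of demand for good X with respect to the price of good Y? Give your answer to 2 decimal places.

At P_X = 36.5 and P_Y = 13.2: Q_X = 1398.8.
∂Q_X/∂P_Y = 11.
ε = (∂Q_X/∂P_Y)(P_Y/Q_X) = 11 × (13.2/1398.8) ≈ 0.10.

0.10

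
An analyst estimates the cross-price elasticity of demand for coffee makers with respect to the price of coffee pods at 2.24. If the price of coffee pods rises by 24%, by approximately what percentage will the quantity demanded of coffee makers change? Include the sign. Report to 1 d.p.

%ΔQ ≈ ε × %ΔP of coffee pods = 2.24 × (24%) = 53.8%.
Demand for coffee makers rises by about 53.8%.

53.8%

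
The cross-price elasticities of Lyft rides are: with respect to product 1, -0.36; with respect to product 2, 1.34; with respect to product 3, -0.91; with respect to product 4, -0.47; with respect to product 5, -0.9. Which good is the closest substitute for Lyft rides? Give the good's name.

product 2

Substitutes have ε > 0. Among the positive values, 1.34 (product 2) is largest.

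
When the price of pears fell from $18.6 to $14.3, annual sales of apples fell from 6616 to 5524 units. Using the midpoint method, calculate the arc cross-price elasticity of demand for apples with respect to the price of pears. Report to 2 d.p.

0.69

ΔQ_A = 5524 − 6616 = -1092; ΔP_B = 14.3 − 18.6 = -4.3.
Midpoints: Q̄_A = 6070.0, P̄_B = 16.45.
ε = (ΔQ_A/Q̄_A)/(ΔP_B/P̄_B) = (-1092/6070.0)/(-4.3/16.45) ≈ 0.69.
ε > 0: apples and pears are substitutes.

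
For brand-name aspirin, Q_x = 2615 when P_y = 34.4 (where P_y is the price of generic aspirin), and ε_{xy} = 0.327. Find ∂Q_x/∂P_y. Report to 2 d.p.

24.86

ε = (∂Q_x/∂P_y)·(P_y/Q_x) ⇒ ∂Q_x/∂P_y = ε·Q_x/P_y = 0.327 × 2615/34.4 ≈ 24.86.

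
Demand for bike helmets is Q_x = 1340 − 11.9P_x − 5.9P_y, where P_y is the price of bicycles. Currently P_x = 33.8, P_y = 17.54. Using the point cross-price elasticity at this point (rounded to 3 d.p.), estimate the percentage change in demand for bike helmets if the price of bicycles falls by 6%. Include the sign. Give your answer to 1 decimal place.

0.7%

At P_x = 33.8, P_y = 17.54: Q_x = 834.294.
∂Q_x/∂P_y = -5.9.
ε = (∂Q_x/∂P_y)(P_y/Q_x) = -5.9000 × 17.54/834.294 ≈ -0.124.
%ΔQ_x ≈ ε × %ΔP_y = -0.124 × (-6%) = 0.7%.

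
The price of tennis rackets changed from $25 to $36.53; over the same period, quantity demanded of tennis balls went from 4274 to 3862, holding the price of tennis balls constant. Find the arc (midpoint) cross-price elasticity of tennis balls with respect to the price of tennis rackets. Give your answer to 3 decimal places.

-0.270

ΔQ_A = 3862 − 4274 = -412; ΔP_B = 36.53 − 25 = 11.53.
Midpoints: Q̄_A = 4068.0, P̄_B = 30.77.
ε = (ΔQ_A/Q̄_A)/(ΔP_B/P̄_B) = (-412/4068.0)/(11.53/30.77) ≈ -0.270.
ε < 0: tennis balls and tennis rackets are complements.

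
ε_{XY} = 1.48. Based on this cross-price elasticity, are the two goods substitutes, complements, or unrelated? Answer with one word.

substitutes

ε = 1.48 > 0, so a higher price of good Y raises demand for good X: substitutes.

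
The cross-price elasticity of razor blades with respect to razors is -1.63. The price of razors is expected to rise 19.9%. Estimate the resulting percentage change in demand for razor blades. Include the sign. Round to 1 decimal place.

%ΔQ ≈ ε × %ΔP of razors = -1.63 × (19.9%) = -32.4%.
Demand for razor blades falls by about 32.4%.

-32.4%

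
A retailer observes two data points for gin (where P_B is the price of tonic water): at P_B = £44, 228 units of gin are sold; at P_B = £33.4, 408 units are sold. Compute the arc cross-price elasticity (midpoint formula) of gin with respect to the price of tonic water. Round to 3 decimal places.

ΔQ_A = 408 − 228 = 180; ΔP_B = 33.4 − 44 = -10.6.
Midpoints: Q̄_A = 318.0, P̄_B = 38.70.
ε = (ΔQ_A/Q̄_A)/(ΔP_B/P̄_B) = (180/318.0)/(-10.6/38.70) ≈ -2.067.
ε < 0: gin and tonic water are complements.

-2.067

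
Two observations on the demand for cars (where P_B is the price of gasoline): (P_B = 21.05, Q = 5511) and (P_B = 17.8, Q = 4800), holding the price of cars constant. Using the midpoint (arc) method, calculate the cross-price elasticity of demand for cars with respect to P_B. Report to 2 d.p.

ΔQ_A = 4800 − 5511 = -711; ΔP_B = 17.8 − 21.05 = -3.25.
Midpoints: Q̄_A = 5155.5, P̄_B = 19.43.
ε = (ΔQ_A/Q̄_A)/(ΔP_B/P̄_B) = (-711/5155.5)/(-3.25/19.43) ≈ 0.82.

0.82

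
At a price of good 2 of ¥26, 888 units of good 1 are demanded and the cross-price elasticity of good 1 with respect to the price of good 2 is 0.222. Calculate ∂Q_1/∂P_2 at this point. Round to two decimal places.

7.58

ε = (∂Q_1/∂P_2)·(P_2/Q_1) ⇒ ∂Q_1/∂P_2 = ε·Q_1/P_2 = 0.222 × 888/26 ≈ 7.58.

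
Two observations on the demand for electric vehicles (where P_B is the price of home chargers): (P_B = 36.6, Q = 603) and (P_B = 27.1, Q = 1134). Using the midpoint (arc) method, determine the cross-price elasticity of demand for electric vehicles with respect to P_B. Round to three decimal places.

ΔQ_A = 1134 − 603 = 531; ΔP_B = 27.1 − 36.6 = -9.5.
Midpoints: Q̄_A = 868.5, P̄_B = 31.85.
ε = (ΔQ_A/Q̄_A)/(ΔP_B/P̄_B) = (531/868.5)/(-9.5/31.85) ≈ -2.050.
ε < 0: electric vehicles and home chargers are complements.

-2.050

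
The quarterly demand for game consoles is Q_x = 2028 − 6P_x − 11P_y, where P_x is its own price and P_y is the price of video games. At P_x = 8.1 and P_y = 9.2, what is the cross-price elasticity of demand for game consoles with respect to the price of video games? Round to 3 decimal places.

At P_x = 8.1 and P_y = 9.2: Q_x = 1878.2.
∂Q_x/∂P_y = -11.
ε = (∂Q_x/∂P_y)(P_y/Q_x) = -11 × (9.2/1878.2) ≈ -0.054.

-0.054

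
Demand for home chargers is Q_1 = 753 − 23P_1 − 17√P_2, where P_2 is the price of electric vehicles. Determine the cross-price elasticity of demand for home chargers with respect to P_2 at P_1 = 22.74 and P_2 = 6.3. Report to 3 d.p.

-0.114

At P_1 = 22.74 and P_2 = 6.3: Q_1 = 187.310.
∂Q_1/∂P_2 = -17/(2√P_2) = -17/(2√6.3) = -3.3865.
ε = (∂Q_1/∂P_2)(P_2/Q_1) = -3.3865 × (6.3/187.310) ≈ -0.114.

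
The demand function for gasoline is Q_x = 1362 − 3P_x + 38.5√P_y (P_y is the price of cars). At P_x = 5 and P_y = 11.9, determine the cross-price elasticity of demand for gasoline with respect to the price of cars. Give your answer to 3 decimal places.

0.045

At P_x = 5 and P_y = 11.9: Q_x = 1479.811.
∂Q_x/∂P_y = 38.5/(2√P_y) = 38.5/(2√11.9) = 5.5803.
ε = (∂Q_x/∂P_y)(P_y/Q_x) = 5.5803 × (11.9/1479.811) ≈ 0.045.
ε > 0: substitutes.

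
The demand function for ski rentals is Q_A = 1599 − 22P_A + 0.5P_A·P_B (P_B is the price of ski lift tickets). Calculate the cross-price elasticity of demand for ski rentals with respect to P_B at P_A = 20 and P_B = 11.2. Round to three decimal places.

0.088

At P_A = 20 and P_B = 11.2: Q_A = 1271.
∂Q_A/∂P_B = 0.5P_A = 0.5(20) = 10.0000.
ε = (∂Q_A/∂P_B)(P_B/Q_A) = 10.0000 × (11.2/1271) ≈ 0.088.
ε > 0: substitutes.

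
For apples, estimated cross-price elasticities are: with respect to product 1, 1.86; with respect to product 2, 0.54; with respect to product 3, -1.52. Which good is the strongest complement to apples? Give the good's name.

product 3

Complements have ε < 0. The most negative value is -1.52 (product 3).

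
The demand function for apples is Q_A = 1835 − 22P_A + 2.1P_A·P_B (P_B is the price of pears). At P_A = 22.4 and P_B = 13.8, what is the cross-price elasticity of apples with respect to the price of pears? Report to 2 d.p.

0.33

At P_A = 22.4 and P_B = 13.8: Q_A = 1991.352.
∂Q_A/∂P_B = 2.1P_A = 2.1(22.4) = 47.0400.
ε = (∂Q_A/∂P_B)(P_B/Q_A) = 47.0400 × (13.8/1991.352) ≈ 0.33.
ε > 0: substitutes.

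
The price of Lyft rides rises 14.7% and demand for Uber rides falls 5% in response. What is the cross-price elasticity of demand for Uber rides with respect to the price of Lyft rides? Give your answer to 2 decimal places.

-0.34

ε = (%ΔQ of Uber rides) / (%ΔP of Lyft rides) = (-5%) / (14.7%) ≈ -0.34.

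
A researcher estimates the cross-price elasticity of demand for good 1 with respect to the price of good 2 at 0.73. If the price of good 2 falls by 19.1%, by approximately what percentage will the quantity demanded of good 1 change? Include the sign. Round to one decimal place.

-13.9%

%ΔQ ≈ ε × %ΔP of good 2 = 0.73 × (-19.1%) = -13.9%.
Demand for good 1 falls by about 13.9%.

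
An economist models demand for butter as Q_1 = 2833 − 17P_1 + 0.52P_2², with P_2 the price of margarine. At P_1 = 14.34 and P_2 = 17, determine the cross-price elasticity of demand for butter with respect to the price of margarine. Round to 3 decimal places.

0.110

At P_1 = 14.34 and P_2 = 17: Q_1 = 2739.5.
∂Q_1/∂P_2 = 1.04P_2 = 1.04(17) = 17.6800.
ε = (∂Q_1/∂P_2)(P_2/Q_1) = 17.6800 × (17/2739.5) ≈ 0.110.
ε > 0: substitutes.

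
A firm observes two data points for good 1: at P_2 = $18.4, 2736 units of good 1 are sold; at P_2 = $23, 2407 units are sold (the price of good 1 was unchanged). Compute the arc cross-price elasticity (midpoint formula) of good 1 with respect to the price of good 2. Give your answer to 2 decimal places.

ΔQ_1 = 2407 − 2736 = -329; ΔP_2 = 23 − 18.4 = 4.6.
Midpoints: Q̄_1 = 2571.5, P̄_2 = 20.70.
ε = (ΔQ_1/Q̄_1)/(ΔP_2/P̄_2) = (-329/2571.5)/(4.6/20.70) ≈ -0.58.
ε < 0: good 1 and good 2 are complements.

-0.58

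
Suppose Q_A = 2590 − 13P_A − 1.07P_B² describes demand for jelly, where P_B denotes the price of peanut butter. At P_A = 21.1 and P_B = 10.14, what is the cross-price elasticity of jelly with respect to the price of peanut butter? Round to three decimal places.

-0.100

At P_A = 21.1 and P_B = 10.14: Q_A = 2205.683.
∂Q_A/∂P_B = -2.14P_B = -2.14(10.14) = -21.6996.
ε = (∂Q_A/∂P_B)(P_B/Q_A) = -21.6996 × (10.14/2205.683) ≈ -0.100.
ε < 0: complements.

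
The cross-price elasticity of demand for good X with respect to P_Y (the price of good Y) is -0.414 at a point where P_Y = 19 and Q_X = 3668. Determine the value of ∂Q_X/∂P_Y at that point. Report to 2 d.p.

-79.92

ε = (∂Q_X/∂P_Y)·(P_Y/Q_X) ⇒ ∂Q_X/∂P_Y = ε·Q_X/P_Y = -0.414 × 3668/19 ≈ -79.92.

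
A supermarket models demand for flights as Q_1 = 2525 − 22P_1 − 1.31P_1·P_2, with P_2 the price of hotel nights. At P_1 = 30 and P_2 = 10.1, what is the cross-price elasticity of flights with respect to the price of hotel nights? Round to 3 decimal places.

-0.270

At P_1 = 30 and P_2 = 10.1: Q_1 = 1468.07.
∂Q_1/∂P_2 = -1.31P_1 = -1.31(30) = -39.3000.
ε = (∂Q_1/∂P_2)(P_2/Q_1) = -39.3000 × (10.1/1468.07) ≈ -0.270.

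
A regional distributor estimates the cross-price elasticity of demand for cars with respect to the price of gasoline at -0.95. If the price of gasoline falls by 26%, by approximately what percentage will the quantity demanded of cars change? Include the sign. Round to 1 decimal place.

%ΔQ ≈ ε × %ΔP of gasoline = -0.95 × (-26%) = 24.7%.
Demand for cars rises by about 24.7%.

24.7%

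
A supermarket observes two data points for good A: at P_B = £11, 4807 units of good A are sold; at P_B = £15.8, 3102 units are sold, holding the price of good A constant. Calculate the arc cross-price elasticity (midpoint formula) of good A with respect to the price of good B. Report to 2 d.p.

ΔQ_A = 3102 − 4807 = -1705; ΔP_B = 15.8 − 11 = 4.8.
Midpoints: Q̄_A = 3954.5, P̄_B = 13.40.
ε = (ΔQ_A/Q̄_A)/(ΔP_B/P̄_B) = (-1705/3954.5)/(4.8/13.40) ≈ -1.20.

-1.20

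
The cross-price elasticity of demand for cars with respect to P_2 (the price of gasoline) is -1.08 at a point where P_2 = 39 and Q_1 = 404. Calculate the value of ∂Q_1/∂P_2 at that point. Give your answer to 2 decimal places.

-11.19

ε = (∂Q_1/∂P_2)·(P_2/Q_1) ⇒ ∂Q_1/∂P_2 = ε·Q_1/P_2 = -1.08 × 404/39 ≈ -11.19.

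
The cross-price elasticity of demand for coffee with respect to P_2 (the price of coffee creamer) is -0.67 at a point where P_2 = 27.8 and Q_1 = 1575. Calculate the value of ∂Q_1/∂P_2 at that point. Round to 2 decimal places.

-37.96

ε = (∂Q_1/∂P_2)·(P_2/Q_1) ⇒ ∂Q_1/∂P_2 = ε·Q_1/P_2 = -0.67 × 1575/27.8 ≈ -37.96.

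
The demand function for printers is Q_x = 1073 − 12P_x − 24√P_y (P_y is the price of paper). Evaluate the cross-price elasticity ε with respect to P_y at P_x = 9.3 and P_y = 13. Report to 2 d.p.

-0.05

At P_x = 9.3 and P_y = 13: Q_x = 874.867.
∂Q_x/∂P_y = -24/(2√P_y) = -24/(2√13) = -3.3282.
ε = (∂Q_x/∂P_y)(P_y/Q_x) = -3.3282 × (13/874.867) ≈ -0.05.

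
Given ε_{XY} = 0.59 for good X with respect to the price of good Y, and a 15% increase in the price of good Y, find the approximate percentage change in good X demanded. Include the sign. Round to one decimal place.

8.9%

%ΔQ ≈ ε × %ΔP of good Y = 0.59 × (15%) = 8.9%.
Demand for good X rises by about 8.9%.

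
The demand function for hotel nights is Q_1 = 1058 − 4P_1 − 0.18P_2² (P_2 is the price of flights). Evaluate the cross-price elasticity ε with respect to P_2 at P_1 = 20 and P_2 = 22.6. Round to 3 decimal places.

At P_1 = 20 and P_2 = 22.6: Q_1 = 886.063.
∂Q_1/∂P_2 = -0.36P_2 = -0.36(22.6) = -8.1360.
ε = (∂Q_1/∂P_2)(P_2/Q_1) = -8.1360 × (22.6/886.063) ≈ -0.208.

-0.208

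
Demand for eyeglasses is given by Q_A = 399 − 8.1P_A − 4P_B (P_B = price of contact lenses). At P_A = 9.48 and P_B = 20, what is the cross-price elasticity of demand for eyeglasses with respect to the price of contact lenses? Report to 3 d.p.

At P_A = 9.48 and P_B = 20: Q_A = 242.212.
∂Q_A/∂P_B = -4.
ε = (∂Q_A/∂P_B)(P_B/Q_A) = -4 × (20/242.212) ≈ -0.330.
Since ε < 0, eyeglasses and contact lenses are complements.

-0.330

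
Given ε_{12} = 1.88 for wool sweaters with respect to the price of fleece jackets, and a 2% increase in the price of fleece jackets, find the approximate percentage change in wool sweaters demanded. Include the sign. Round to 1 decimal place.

3.8%

%ΔQ ≈ ε × %ΔP of fleece jackets = 1.88 × (2%) = 3.8%.
Demand for wool sweaters rises by about 3.8%.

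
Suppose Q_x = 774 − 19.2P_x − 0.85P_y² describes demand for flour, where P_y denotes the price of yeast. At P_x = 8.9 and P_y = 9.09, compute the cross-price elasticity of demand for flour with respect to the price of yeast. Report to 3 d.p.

-0.264

At P_x = 8.9 and P_y = 9.09: Q_x = 532.886.
∂Q_x/∂P_y = -1.7P_y = -1.7(9.09) = -15.4530.
ε = (∂Q_x/∂P_y)(P_y/Q_x) = -15.4530 × (9.09/532.886) ≈ -0.264.
ε < 0: complements.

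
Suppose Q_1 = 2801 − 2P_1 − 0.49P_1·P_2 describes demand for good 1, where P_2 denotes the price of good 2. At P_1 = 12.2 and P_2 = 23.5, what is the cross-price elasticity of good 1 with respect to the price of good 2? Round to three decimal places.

-0.053

At P_1 = 12.2 and P_2 = 23.5: Q_1 = 2636.117.
∂Q_1/∂P_2 = -0.49P_1 = -0.49(12.2) = -5.9780.
ε = (∂Q_1/∂P_2)(P_2/Q_1) = -5.9780 × (23.5/2636.117) ≈ -0.053.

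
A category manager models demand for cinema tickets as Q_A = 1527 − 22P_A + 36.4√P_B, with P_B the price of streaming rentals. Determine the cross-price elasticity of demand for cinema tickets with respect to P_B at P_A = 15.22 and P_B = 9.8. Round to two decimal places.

At P_A = 15.22 and P_B = 9.8: Q_A = 1306.110.
∂Q_A/∂P_B = 36.4/(2√P_B) = 36.4/(2√9.8) = 5.8138.
ε = (∂Q_A/∂P_B)(P_B/Q_A) = 5.8138 × (9.8/1306.110) ≈ 0.04.
ε > 0: substitutes.

0.04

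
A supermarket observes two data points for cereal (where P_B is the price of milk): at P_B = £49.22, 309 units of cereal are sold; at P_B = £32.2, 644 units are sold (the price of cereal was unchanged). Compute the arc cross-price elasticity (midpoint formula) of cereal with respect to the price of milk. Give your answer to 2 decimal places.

-1.68

ΔQ_A = 644 − 309 = 335; ΔP_B = 32.2 − 49.22 = -17.02.
Midpoints: Q̄_A = 476.5, P̄_B = 40.71.
ε = (ΔQ_A/Q̄_A)/(ΔP_B/P̄_B) = (335/476.5)/(-17.02/40.71) ≈ -1.68.
ε < 0: cereal and milk are complements.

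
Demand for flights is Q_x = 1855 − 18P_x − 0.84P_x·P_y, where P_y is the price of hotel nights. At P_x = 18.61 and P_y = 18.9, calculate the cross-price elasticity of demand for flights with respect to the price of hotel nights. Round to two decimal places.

-0.24

At P_x = 18.61 and P_y = 18.9: Q_x = 1224.568.
∂Q_x/∂P_y = -0.84P_x = -0.84(18.61) = -15.6324.
ε = (∂Q_x/∂P_y)(P_y/Q_x) = -15.6324 × (18.9/1224.568) ≈ -0.24.
ε < 0: complements.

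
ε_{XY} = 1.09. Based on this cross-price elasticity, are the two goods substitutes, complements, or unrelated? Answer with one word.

ε = 1.09 > 0, so a higher price of good Y raises demand for good X: substitutes.

substitutes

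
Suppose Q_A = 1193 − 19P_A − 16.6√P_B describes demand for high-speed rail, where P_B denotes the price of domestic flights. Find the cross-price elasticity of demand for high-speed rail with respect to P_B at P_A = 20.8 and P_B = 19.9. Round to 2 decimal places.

At P_A = 20.8 and P_B = 19.9: Q_A = 723.748.
∂Q_A/∂P_B = -16.6/(2√P_B) = -16.6/(2√19.9) = -1.8606.
ε = (∂Q_A/∂P_B)(P_B/Q_A) = -1.8606 × (19.9/723.748) ≈ -0.05.
ε < 0: complements.

-0.05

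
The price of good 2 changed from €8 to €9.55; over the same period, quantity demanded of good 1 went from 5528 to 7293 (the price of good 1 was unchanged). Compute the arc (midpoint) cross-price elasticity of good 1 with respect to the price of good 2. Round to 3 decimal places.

1.559

ΔQ_1 = 7293 − 5528 = 1765; ΔP_2 = 9.55 − 8 = 1.55.
Midpoints: Q̄_1 = 6410.5, P̄_2 = 8.78.
ε = (ΔQ_1/Q̄_1)/(ΔP_2/P̄_2) = (1765/6410.5)/(1.55/8.78) ≈ 1.559.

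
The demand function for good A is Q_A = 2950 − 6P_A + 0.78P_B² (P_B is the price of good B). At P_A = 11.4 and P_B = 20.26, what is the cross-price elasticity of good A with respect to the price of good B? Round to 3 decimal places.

At P_A = 11.4 and P_B = 20.26: Q_A = 3201.765.
∂Q_A/∂P_B = 1.56P_B = 1.56(20.26) = 31.6056.
ε = (∂Q_A/∂P_B)(P_B/Q_A) = 31.6056 × (20.26/3201.765) ≈ 0.200.
ε > 0: substitutes.

0.200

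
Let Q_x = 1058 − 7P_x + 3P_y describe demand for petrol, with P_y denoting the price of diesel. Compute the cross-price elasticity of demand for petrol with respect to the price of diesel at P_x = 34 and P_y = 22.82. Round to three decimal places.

At P_x = 34 and P_y = 22.82: Q_x = 888.46.
∂Q_x/∂P_y = 3.
ε = (∂Q_x/∂P_y)(P_y/Q_x) = 3 × (22.82/888.46) ≈ 0.077.
Since ε > 0, petrol and diesel are substitutes.

0.077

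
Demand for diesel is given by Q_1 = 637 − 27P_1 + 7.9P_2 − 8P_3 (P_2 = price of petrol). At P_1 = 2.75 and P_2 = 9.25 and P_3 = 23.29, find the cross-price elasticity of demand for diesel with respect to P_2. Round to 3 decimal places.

At P_1 = 2.75 and P_2 = 9.25 and P_3 = 23.29: Q_1 = 449.505.
∂Q_1/∂P_2 = 7.9.
ε = (∂Q_1/∂P_2)(P_2/Q_1) = 7.9 × (9.25/449.505) ≈ 0.163.
Since ε > 0, diesel and petrol are substitutes.

0.163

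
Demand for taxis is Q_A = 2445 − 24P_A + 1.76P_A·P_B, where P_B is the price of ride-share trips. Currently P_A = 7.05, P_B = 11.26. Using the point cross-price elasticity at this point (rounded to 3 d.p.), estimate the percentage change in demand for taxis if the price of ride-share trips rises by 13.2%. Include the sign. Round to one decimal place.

At P_A = 7.05, P_B = 11.26: Q_A = 2415.514.
∂Q_A/∂P_B = 1.76P_A = 12.4080.
ε = (∂Q_A/∂P_B)(P_B/Q_A) = 12.4080 × 11.26/2415.514 ≈ 0.058.
%ΔQ_A ≈ ε × %ΔP_B = 0.058 × (13.2%) = 0.8%.

0.8%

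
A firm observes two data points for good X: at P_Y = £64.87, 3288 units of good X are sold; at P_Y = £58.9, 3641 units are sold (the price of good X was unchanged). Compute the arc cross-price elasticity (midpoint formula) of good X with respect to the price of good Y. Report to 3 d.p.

-1.056

ΔQ_X = 3641 − 3288 = 353; ΔP_Y = 58.9 − 64.87 = -5.97.
Midpoints: Q̄_X = 3464.5, P̄_Y = 61.89.
ε = (ΔQ_X/Q̄_X)/(ΔP_Y/P̄_Y) = (353/3464.5)/(-5.97/61.89) ≈ -1.056.
ε < 0: good X and good Y are complements.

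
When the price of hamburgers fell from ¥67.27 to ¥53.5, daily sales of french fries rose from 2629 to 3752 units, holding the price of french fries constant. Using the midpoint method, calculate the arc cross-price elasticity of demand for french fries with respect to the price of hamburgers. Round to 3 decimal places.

ΔQ_A = 3752 − 2629 = 1123; ΔP_B = 53.5 − 67.27 = -13.77.
Midpoints: Q̄_A = 3190.5, P̄_B = 60.38.
ε = (ΔQ_A/Q̄_A)/(ΔP_B/P̄_B) = (1123/3190.5)/(-13.77/60.38) ≈ -1.544.

-1.544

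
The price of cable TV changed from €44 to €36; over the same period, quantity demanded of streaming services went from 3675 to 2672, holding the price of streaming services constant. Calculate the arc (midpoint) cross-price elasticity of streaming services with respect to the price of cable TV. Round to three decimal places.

1.580

ΔQ_A = 2672 − 3675 = -1003; ΔP_B = 36 − 44 = -8.
Midpoints: Q̄_A = 3173.5, P̄_B = 40.00.
ε = (ΔQ_A/Q̄_A)/(ΔP_B/P̄_B) = (-1003/3173.5)/(-8/40.00) ≈ 1.580.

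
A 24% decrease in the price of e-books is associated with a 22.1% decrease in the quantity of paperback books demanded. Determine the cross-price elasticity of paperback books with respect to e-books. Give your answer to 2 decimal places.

0.92

ε = (%ΔQ of paperback books) / (%ΔP of e-books) = (-22.1%) / (-24%) ≈ 0.92.
Positive cross-price elasticity: substitutes.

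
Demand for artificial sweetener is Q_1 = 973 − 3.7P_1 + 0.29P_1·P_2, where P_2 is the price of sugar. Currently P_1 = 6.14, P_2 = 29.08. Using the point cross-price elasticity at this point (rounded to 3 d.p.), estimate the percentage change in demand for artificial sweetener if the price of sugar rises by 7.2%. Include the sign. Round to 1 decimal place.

0.4%

At P_1 = 6.14, P_2 = 29.08: Q_1 = 1002.062.
∂Q_1/∂P_2 = 0.29P_1 = 1.7806.
ε = (∂Q_1/∂P_2)(P_2/Q_1) = 1.7806 × 29.08/1002.062 ≈ 0.052.
%ΔQ_1 ≈ ε × %ΔP_2 = 0.052 × (7.2%) = 0.4%.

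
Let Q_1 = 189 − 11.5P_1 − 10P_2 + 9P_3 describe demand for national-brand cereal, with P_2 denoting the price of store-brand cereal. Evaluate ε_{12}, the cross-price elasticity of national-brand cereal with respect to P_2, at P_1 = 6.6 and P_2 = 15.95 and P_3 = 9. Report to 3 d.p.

-4.610

At P_1 = 6.6 and P_2 = 15.95 and P_3 = 9: Q_1 = 34.6.
∂Q_1/∂P_2 = -10.
ε = (∂Q_1/∂P_2)(P_2/Q_1) = -10 × (15.95/34.6) ≈ -4.610.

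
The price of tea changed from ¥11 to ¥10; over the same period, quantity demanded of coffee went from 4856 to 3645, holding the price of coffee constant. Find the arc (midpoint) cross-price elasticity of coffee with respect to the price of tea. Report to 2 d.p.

ΔQ_A = 3645 − 4856 = -1211; ΔP_B = 10 − 11 = -1.
Midpoints: Q̄_A = 4250.5, P̄_B = 10.50.
ε = (ΔQ_A/Q̄_A)/(ΔP_B/P̄_B) = (-1211/4250.5)/(-1/10.50) ≈ 2.99.

2.99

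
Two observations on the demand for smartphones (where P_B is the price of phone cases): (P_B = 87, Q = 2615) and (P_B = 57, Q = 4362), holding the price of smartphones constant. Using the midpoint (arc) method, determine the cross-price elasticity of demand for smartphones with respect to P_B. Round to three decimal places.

ΔQ_A = 4362 − 2615 = 1747; ΔP_B = 57 − 87 = -30.
Midpoints: Q̄_A = 3488.5, P̄_B = 72.00.
ε = (ΔQ_A/Q̄_A)/(ΔP_B/P̄_B) = (1747/3488.5)/(-30/72.00) ≈ -1.202.

-1.202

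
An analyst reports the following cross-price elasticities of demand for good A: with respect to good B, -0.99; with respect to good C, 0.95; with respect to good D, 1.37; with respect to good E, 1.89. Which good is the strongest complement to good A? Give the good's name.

good B

Complements have ε < 0. The most negative value is -0.99 (good B).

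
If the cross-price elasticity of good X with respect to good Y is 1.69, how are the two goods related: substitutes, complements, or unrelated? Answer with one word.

substitutes

ε = 1.69 > 0, so a higher price of good Y raises demand for good X: substitutes.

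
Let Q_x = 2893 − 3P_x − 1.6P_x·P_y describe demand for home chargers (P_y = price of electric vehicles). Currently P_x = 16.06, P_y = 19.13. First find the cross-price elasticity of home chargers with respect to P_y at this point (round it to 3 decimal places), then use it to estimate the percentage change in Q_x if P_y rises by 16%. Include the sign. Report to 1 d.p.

At P_x = 16.06, P_y = 19.13: Q_x = 2353.256.
∂Q_x/∂P_y = -1.6P_x = -25.6960.
ε = (∂Q_x/∂P_y)(P_y/Q_x) = -25.6960 × 19.13/2353.256 ≈ -0.209.
%ΔQ_x ≈ ε × %ΔP_y = -0.209 × (16%) = -3.3%.

-3.3%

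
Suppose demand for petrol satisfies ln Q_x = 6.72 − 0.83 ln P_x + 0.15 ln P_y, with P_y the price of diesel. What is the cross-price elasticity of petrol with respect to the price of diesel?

0.15

In a log-linear (constant-elasticity) demand function, the coefficient on ln P_y is the cross-price elasticity.
ε = 0.15. Positive, so petrol and diesel are substitutes.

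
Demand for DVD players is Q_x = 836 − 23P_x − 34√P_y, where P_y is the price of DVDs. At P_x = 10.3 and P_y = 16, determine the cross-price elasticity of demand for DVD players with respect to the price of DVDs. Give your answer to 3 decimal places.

At P_x = 10.3 and P_y = 16: Q_x = 463.1.
∂Q_x/∂P_y = -34/(2√P_y) = -34/(2√16) = -4.2500.
ε = (∂Q_x/∂P_y)(P_y/Q_x) = -4.2500 × (16/463.1) ≈ -0.147.

-0.147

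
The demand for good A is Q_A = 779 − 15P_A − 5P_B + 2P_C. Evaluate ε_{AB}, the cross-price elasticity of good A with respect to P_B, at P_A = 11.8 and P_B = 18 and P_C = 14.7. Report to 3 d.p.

-0.166

At P_A = 11.8 and P_B = 18 and P_C = 14.7: Q_A = 541.4.
∂Q_A/∂P_B = -5.
ε = (∂Q_A/∂P_B)(P_B/Q_A) = -5 × (18/541.4) ≈ -0.166.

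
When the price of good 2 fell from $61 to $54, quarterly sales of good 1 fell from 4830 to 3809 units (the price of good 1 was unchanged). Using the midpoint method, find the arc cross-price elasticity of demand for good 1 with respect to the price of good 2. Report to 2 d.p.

1.94

ΔQ_1 = 3809 − 4830 = -1021; ΔP_2 = 54 − 61 = -7.
Midpoints: Q̄_1 = 4319.5, P̄_2 = 57.50.
ε = (ΔQ_1/Q̄_1)/(ΔP_2/P̄_2) = (-1021/4319.5)/(-7/57.50) ≈ 1.94.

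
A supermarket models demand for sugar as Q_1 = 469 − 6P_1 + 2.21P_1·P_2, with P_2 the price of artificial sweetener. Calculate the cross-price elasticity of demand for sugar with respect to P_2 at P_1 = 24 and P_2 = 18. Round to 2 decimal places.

At P_1 = 24 and P_2 = 18: Q_1 = 1279.72.
∂Q_1/∂P_2 = 2.21P_1 = 2.21(24) = 53.0400.
ε = (∂Q_1/∂P_2)(P_2/Q_1) = 53.0400 × (18/1279.72) ≈ 0.75.

0.75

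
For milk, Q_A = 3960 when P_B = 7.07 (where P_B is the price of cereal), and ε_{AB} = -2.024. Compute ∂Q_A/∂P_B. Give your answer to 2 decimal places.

-1133.67

ε = (∂Q_A/∂P_B)·(P_B/Q_A) ⇒ ∂Q_A/∂P_B = ε·Q_A/P_B = -2.024 × 3960/7.07 ≈ -1133.67.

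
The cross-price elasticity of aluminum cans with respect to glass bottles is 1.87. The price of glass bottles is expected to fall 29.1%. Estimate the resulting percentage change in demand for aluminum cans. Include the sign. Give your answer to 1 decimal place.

-54.4%

%ΔQ ≈ ε × %ΔP of glass bottles = 1.87 × (-29.1%) = -54.4%.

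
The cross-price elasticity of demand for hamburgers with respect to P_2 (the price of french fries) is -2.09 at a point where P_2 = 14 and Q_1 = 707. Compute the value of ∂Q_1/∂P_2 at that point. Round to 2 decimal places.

ε = (∂Q_1/∂P_2)·(P_2/Q_1) ⇒ ∂Q_1/∂P_2 = ε·Q_1/P_2 = -2.09 × 707/14 ≈ -105.55.

-105.55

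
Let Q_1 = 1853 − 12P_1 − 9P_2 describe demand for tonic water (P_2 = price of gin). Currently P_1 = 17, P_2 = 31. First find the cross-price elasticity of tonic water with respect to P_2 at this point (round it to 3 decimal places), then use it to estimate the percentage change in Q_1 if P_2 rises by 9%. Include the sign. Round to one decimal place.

-1.8%

At P_1 = 17, P_2 = 31: Q_1 = 1370.
∂Q_1/∂P_2 = -9.
ε = (∂Q_1/∂P_2)(P_2/Q_1) = -9.0000 × 31/1370 ≈ -0.204.
%ΔQ_1 ≈ ε × %ΔP_2 = -0.204 × (9%) = -1.8%.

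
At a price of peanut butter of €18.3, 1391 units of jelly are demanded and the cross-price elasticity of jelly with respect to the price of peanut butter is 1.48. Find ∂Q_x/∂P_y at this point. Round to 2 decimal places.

112.50

ε = (∂Q_x/∂P_y)·(P_y/Q_x) ⇒ ∂Q_x/∂P_y = ε·Q_x/P_y = 1.48 × 1391/18.3 ≈ 112.50.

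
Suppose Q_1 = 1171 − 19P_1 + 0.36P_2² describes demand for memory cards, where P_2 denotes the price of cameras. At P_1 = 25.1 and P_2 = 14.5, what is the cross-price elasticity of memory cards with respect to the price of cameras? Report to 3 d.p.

0.197

At P_1 = 25.1 and P_2 = 14.5: Q_1 = 769.79.
∂Q_1/∂P_2 = 0.72P_2 = 0.72(14.5) = 10.4400.
ε = (∂Q_1/∂P_2)(P_2/Q_1) = 10.4400 × (14.5/769.79) ≈ 0.197.
ε > 0: substitutes.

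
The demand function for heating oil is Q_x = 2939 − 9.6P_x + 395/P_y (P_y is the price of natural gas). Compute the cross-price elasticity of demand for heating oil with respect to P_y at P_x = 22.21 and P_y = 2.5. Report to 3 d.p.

-0.055

At P_x = 22.21 and P_y = 2.5: Q_x = 2883.784.
∂Q_x/∂P_y = −395/P_y² = -63.2000.
ε = (∂Q_x/∂P_y)(P_y/Q_x) = -63.2000 × (2.5/2883.784) ≈ -0.055.
ε < 0: complements.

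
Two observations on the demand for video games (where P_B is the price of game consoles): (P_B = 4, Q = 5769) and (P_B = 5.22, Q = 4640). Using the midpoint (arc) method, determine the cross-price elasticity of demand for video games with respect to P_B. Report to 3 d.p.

-0.820

ΔQ_A = 4640 − 5769 = -1129; ΔP_B = 5.22 − 4 = 1.22.
Midpoints: Q̄_A = 5204.5, P̄_B = 4.61.
ε = (ΔQ_A/Q̄_A)/(ΔP_B/P̄_B) = (-1129/5204.5)/(1.22/4.61) ≈ -0.820.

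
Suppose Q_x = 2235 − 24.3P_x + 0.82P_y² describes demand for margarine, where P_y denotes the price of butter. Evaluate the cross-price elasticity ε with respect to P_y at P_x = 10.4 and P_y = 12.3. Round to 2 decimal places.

At P_x = 10.4 and P_y = 12.3: Q_x = 2106.338.
∂Q_x/∂P_y = 1.64P_y = 1.64(12.3) = 20.1720.
ε = (∂Q_x/∂P_y)(P_y/Q_x) = 20.1720 × (12.3/2106.338) ≈ 0.12.

0.12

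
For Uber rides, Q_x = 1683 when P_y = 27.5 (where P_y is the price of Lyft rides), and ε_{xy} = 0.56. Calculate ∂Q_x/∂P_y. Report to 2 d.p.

34.27

ε = (∂Q_x/∂P_y)·(P_y/Q_x) ⇒ ∂Q_x/∂P_y = ε·Q_x/P_y = 0.56 × 1683/27.5 ≈ 34.27.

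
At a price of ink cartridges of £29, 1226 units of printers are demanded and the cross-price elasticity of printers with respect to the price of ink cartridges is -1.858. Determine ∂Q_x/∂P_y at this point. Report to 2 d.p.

-78.55

ε = (∂Q_x/∂P_y)·(P_y/Q_x) ⇒ ∂Q_x/∂P_y = ε·Q_x/P_y = -1.858 × 1226/29 ≈ -78.55.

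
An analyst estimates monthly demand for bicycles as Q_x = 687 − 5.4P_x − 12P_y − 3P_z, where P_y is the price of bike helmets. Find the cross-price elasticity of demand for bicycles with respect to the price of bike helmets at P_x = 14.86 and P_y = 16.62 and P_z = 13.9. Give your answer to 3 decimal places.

-0.545

At P_x = 14.86 and P_y = 16.62 and P_z = 13.9: Q_x = 365.616.
∂Q_x/∂P_y = -12.
ε = (∂Q_x/∂P_y)(P_y/Q_x) = -12 × (16.62/365.616) ≈ -0.545.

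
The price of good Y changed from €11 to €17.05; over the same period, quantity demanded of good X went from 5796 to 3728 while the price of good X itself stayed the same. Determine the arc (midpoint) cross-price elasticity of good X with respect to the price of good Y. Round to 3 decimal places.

ΔQ_X = 3728 − 5796 = -2068; ΔP_Y = 17.05 − 11 = 6.05.
Midpoints: Q̄_X = 4762.0, P̄_Y = 14.03.
ε = (ΔQ_X/Q̄_X)/(ΔP_Y/P̄_Y) = (-2068/4762.0)/(6.05/14.03) ≈ -1.007.
ε < 0: good X and good Y are complements.

-1.007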